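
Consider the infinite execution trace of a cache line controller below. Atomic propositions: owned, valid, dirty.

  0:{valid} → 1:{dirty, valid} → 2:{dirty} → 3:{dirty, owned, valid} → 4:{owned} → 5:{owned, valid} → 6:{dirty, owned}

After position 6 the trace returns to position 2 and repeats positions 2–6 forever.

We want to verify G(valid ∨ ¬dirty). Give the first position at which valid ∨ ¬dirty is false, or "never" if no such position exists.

Check valid ∨ ¬dirty at each position in order: 0 ✓, 1 ✓.
At position 2 the labels are {dirty}, so valid ∨ ¬dirty is false there. This is the first violation.

2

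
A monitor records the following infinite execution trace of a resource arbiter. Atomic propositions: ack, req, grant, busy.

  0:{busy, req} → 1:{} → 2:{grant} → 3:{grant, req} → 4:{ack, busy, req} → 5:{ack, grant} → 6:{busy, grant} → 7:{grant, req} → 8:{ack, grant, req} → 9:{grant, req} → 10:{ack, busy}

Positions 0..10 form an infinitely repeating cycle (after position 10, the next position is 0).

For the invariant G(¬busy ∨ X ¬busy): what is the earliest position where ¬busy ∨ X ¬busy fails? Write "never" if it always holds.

Check ¬busy ∨ X ¬busy at each position in order: 0 ✓, 1 ✓, 2 ✓, 3 ✓, 4 ✓, 5 ✓, 6 ✓, 7 ✓, 8 ✓, 9 ✓.
At position 10 the labels are {ack, busy} and the next position 0 has {busy, req}, so ¬busy ∨ X ¬busy is false there. This is the first violation.

10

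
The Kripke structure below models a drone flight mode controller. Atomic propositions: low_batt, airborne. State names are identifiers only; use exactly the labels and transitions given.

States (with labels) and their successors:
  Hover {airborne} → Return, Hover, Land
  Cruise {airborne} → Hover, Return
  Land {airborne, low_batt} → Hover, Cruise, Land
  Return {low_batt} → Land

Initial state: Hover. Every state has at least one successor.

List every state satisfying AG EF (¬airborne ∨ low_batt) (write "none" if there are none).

States satisfying EF (¬airborne ∨ low_batt): {Hover, Cruise, Land, Return}.
States satisfying AG EF (¬airborne ∨ low_batt): {Hover, Cruise, Land, Return}.

{Hover, Cruise, Land, Return}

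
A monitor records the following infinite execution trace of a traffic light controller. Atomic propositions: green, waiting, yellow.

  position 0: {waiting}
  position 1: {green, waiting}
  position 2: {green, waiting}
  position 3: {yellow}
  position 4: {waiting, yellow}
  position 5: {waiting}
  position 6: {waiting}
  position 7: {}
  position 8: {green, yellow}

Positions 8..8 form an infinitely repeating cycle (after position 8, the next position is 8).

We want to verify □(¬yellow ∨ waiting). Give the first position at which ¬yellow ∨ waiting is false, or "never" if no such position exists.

Check ¬yellow ∨ waiting at each position in order: 0 ✓, 1 ✓, 2 ✓.
At position 3 the labels are {yellow}, so ¬yellow ∨ waiting is false there. This is the first violation.

3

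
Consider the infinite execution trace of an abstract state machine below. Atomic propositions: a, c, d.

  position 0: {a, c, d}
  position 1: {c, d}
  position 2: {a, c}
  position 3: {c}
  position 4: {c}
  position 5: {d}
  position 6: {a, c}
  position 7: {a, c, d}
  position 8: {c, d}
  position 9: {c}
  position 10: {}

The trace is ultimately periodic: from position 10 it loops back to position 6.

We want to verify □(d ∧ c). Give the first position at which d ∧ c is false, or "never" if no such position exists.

Check d ∧ c at each position in order: 0 ✓, 1 ✓.
At position 2 the labels are {a, c}, so d ∧ c is false there. This is the first violation.

2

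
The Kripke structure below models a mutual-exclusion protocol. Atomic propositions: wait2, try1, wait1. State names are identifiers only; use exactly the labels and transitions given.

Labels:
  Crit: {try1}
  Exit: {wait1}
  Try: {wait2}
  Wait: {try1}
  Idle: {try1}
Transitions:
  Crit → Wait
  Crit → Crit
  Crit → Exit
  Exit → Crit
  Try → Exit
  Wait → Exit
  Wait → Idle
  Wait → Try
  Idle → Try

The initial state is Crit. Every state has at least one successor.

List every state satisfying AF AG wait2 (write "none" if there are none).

none

States satisfying AG wait2: ∅.
States satisfying AF AG wait2: ∅.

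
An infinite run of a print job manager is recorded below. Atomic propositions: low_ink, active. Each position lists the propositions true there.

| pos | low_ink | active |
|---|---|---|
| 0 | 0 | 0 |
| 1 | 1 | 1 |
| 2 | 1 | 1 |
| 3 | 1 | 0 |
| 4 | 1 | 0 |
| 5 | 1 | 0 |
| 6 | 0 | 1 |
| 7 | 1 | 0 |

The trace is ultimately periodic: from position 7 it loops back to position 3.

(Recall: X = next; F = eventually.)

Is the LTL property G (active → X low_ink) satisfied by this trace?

active → X low_ink holds at every position 0..7, and those are all positions ever visited, so G (active → X low_ink) holds.
Positions where active holds: 1, 2, 6.
Check X low_ink at each: 1→ok, 2→ok, 6→ok.

Yes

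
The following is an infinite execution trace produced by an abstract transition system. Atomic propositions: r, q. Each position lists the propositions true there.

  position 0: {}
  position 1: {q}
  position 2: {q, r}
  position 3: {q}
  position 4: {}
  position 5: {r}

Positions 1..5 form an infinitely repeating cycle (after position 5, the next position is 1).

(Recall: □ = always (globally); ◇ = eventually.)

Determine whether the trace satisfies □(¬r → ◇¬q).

Yes

¬r → ◇¬q holds at every position 0..5, and those are all positions ever visited, so □(¬r → ◇¬q) holds.
Positions where ¬r holds: 0, 1, 3, 4.
Check ◇¬q at each: 0→ok, 1→ok, 3→ok, 4→ok.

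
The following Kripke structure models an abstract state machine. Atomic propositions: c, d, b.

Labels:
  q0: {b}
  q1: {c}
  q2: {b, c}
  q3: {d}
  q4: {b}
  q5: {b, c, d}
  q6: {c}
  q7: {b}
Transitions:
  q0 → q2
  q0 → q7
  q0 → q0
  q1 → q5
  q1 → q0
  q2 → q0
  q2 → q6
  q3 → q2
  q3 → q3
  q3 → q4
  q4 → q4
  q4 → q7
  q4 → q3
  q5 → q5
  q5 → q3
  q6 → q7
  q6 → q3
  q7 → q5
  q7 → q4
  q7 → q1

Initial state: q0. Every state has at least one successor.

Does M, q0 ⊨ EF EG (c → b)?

States satisfying EG (c → b): {q0, q2, q3, q4, q5, q7}.
States satisfying EF EG (c → b): {q0, q1, q2, q3, q4, q5, q6, q7}.
Some path from q0 reaches a state where EG (c → b) holds.
q0 ∈ Sat(EF EG (c → b)).

Yes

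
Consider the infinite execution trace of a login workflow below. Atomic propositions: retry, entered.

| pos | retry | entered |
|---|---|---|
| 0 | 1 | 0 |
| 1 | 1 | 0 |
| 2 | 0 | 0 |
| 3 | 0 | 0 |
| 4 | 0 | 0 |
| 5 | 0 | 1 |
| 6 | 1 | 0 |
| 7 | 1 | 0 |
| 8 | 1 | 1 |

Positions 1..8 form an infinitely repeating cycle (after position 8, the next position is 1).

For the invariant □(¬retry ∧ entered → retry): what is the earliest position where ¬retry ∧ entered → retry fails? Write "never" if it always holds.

Check ¬retry ∧ entered → retry at each position in order: 0 ✓, 1 ✓, 2 ✓, 3 ✓, 4 ✓.
At position 5 the labels are {entered}, so ¬retry ∧ entered → retry is false there. This is the first violation.

5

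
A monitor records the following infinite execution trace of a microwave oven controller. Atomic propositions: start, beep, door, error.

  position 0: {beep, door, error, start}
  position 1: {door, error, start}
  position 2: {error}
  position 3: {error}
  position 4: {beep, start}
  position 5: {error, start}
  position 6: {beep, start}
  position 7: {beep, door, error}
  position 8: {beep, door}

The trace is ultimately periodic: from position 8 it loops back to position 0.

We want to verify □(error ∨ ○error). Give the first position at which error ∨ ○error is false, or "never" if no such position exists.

error ∨ ○error holds at every position 0..8, and those are all the positions the trace ever visits, so the invariant □(error ∨ ○error) is never violated.

never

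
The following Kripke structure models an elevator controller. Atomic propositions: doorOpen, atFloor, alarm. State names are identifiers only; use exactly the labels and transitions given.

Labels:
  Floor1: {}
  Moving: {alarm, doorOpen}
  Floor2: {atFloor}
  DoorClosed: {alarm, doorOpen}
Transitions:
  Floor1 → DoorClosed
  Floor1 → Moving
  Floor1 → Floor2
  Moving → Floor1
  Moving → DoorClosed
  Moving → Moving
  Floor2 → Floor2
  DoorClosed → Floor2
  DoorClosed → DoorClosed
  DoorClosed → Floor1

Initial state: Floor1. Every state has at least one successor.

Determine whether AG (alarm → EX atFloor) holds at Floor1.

Does not hold

States satisfying alarm → EX atFloor: {Floor1, Floor2, DoorClosed}.
States satisfying AG (alarm → EX atFloor): {Floor2}.
Moving is reachable from Floor1 and violates alarm → EX atFloor, so AG fails at Floor1.
Floor1 ∉ Sat(AG (alarm → EX atFloor)).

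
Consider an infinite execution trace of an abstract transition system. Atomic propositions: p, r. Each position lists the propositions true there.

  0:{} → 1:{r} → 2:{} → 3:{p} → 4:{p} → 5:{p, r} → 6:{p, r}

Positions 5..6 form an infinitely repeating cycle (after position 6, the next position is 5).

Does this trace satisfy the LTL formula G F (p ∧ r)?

Satisfied

F (p ∧ r) holds at every position 0..6, and those are all positions ever visited, so G F (p ∧ r) holds.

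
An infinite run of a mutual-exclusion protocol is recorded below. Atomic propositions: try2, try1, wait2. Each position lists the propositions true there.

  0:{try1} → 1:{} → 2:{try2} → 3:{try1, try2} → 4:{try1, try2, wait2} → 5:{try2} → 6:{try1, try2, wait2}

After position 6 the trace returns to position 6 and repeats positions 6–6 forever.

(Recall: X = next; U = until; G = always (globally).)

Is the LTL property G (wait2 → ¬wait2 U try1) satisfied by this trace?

wait2 → ¬wait2 U try1 holds at every position 0..6, and those are all positions ever visited, so G (wait2 → ¬wait2 U try1) holds.
Positions where wait2 holds: 4, 6.
Check ¬wait2 U try1 at each: 4→ok, 6→ok.

Yes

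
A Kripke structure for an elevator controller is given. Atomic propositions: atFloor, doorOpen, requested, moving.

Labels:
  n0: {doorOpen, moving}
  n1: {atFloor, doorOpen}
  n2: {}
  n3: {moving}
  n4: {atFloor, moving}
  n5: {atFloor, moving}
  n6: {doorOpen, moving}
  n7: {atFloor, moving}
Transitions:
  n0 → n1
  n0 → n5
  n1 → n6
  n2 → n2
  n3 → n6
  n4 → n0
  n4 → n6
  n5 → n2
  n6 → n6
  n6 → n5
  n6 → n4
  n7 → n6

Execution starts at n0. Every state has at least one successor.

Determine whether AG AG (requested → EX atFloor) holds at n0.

States satisfying AG (requested → EX atFloor): {n0, n1, n2, n3, n4, n5, n6, n7}.
States satisfying AG AG (requested → EX atFloor): {n0, n1, n2, n3, n4, n5, n6, n7}.
Every state reachable from n0 satisfies AG (requested → EX atFloor).
n0 ∈ Sat(AG AG (requested → EX atFloor)).

Satisfied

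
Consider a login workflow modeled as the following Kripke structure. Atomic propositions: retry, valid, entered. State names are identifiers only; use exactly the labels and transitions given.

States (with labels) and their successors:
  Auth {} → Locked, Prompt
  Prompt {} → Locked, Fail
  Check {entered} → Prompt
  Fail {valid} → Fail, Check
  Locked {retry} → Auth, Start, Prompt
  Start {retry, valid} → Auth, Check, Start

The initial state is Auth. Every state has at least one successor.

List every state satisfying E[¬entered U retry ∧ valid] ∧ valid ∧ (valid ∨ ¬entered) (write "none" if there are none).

{Start}

States satisfying ¬entered: {Auth, Prompt, Fail, Locked, Start}.
States satisfying retry ∧ valid: {Start}.
States satisfying E[¬entered U retry ∧ valid]: {Auth, Prompt, Locked, Start}.
States satisfying valid ∨ ¬entered: {Auth, Prompt, Fail, Locked, Start}.
States satisfying valid ∧ (valid ∨ ¬entered): {Fail, Start}.
States satisfying E[¬entered U retry ∧ valid] ∧ valid ∧ (valid ∨ ¬entered): {Start}.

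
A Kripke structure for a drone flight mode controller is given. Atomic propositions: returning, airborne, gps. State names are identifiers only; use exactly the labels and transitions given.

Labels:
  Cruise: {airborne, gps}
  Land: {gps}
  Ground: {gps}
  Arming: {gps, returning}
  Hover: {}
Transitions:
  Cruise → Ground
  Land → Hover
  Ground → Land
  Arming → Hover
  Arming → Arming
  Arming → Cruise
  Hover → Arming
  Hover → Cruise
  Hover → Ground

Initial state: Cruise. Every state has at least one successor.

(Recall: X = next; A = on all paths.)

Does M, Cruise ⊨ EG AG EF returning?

States satisfying AG EF returning: {Cruise, Land, Ground, Arming, Hover}.
States satisfying EG AG EF returning: {Cruise, Land, Ground, Arming, Hover}.
Cruise ∈ Sat(EG AG EF returning).

Yes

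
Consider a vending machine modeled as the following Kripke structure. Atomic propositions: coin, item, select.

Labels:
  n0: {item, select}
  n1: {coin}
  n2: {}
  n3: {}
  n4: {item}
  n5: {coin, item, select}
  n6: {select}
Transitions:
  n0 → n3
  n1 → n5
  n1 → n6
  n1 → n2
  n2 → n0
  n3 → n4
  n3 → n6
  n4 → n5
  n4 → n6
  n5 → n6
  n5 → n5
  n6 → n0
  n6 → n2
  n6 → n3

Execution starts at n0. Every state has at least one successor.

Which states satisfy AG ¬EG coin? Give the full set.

States satisfying ¬EG coin: {n0, n2, n3, n4, n6}.
States satisfying AG ¬EG coin: ∅.

none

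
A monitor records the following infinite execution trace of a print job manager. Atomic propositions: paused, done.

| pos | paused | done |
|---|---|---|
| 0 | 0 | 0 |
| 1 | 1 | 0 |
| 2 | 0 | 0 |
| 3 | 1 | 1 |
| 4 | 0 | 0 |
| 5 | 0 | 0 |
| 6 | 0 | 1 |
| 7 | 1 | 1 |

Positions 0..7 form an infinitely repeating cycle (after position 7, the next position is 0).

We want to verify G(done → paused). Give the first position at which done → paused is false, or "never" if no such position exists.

6

Check done → paused at each position in order: 0 ✓, 1 ✓, 2 ✓, 3 ✓, 4 ✓, 5 ✓.
At position 6 the labels are {done}, so done → paused is false there. This is the first violation.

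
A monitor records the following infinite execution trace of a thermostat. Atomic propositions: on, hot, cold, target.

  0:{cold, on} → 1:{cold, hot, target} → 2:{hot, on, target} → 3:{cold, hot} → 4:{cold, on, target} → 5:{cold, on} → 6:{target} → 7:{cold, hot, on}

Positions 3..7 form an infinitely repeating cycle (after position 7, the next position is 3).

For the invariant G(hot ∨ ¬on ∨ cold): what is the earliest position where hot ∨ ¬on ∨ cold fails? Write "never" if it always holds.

hot ∨ ¬on ∨ cold holds at every position 0..7, and those are all the positions the trace ever visits, so the invariant G(hot ∨ ¬on ∨ cold) is never violated.

never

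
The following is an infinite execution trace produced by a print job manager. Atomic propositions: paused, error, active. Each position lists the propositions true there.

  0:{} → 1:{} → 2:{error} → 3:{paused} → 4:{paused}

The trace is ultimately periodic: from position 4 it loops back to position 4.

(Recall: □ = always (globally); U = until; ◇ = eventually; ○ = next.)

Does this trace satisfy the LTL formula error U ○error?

Does not hold

Walking from position 0: at position 0, ○error has not yet held and error fails, so error U ○error is false.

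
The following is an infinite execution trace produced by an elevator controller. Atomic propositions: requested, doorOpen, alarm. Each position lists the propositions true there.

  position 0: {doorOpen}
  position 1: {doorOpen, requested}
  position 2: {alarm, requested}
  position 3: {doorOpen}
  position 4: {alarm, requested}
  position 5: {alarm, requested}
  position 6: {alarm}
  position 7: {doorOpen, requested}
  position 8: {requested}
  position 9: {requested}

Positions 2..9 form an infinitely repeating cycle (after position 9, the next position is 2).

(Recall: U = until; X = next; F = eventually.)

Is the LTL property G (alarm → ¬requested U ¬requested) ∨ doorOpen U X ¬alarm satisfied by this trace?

alarm → ¬requested U ¬requested must hold at every position from 0 onward. It fails at position 2, so G (alarm → ¬requested U ¬requested) is false.
Positions where alarm holds: 2, 4, 5, 6.
Check ¬requested U ¬requested at each: 2→fails, 4→fails, 5→fails, 6→ok.
Walking from position 0: X ¬alarm first holds at position 0, and doorOpen holds at every earlier position along the way, so doorOpen U X ¬alarm holds.
At position 0: G (alarm → ¬requested U ¬requested) is false; doorOpen U X ¬alarm is true; so G (alarm → ¬requested U ¬requested) ∨ doorOpen U X ¬alarm is true.

Yes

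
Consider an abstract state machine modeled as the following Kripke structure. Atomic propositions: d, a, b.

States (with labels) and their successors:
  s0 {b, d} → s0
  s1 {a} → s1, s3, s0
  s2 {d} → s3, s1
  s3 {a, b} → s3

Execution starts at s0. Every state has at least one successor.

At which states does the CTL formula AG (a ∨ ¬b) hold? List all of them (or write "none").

States satisfying a ∨ ¬b: {s1, s2, s3}.
States satisfying AG (a ∨ ¬b): {s3}.

{s3}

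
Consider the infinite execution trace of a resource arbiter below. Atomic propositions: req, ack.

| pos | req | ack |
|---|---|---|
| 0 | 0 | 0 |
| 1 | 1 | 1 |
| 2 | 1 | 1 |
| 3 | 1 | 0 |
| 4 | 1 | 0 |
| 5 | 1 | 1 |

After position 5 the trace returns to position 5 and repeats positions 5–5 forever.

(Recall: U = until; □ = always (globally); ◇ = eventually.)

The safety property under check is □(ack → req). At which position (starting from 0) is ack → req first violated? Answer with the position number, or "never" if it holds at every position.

ack → req holds at every position 0..5, and those are all the positions the trace ever visits, so the invariant □(ack → req) is never violated.

never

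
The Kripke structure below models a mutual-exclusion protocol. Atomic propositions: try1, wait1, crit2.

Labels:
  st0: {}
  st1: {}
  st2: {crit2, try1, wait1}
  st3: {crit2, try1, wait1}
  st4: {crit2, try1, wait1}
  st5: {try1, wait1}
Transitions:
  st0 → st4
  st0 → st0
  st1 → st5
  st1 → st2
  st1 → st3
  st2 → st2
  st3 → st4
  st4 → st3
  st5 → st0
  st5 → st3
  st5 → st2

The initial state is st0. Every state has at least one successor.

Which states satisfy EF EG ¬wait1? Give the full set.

States satisfying EG ¬wait1: {st0}.
States satisfying EF EG ¬wait1: {st0, st1, st5}.

{st0, st1, st5}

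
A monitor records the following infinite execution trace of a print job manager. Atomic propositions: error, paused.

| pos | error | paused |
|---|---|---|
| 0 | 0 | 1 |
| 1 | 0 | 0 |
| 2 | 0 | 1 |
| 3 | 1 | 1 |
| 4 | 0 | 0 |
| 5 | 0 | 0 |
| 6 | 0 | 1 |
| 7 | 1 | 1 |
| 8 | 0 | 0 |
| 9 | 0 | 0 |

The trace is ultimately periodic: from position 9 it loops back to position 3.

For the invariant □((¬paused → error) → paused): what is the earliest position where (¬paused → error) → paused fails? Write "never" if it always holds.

(¬paused → error) → paused holds at every position 0..9, and those are all the positions the trace ever visits, so the invariant □((¬paused → error) → paused) is never violated.

never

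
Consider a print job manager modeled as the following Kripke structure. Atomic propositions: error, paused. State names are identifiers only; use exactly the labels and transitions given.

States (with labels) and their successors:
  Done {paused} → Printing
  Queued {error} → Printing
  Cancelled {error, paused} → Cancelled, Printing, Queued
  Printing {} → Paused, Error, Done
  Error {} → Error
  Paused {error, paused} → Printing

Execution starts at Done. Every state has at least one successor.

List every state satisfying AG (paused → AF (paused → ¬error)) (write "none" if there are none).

{Done, Queued, Printing, Error, Paused}

States satisfying paused → AF (paused → ¬error): {Done, Queued, Printing, Error, Paused}.
States satisfying AG (paused → AF (paused → ¬error)): {Done, Queued, Printing, Error, Paused}.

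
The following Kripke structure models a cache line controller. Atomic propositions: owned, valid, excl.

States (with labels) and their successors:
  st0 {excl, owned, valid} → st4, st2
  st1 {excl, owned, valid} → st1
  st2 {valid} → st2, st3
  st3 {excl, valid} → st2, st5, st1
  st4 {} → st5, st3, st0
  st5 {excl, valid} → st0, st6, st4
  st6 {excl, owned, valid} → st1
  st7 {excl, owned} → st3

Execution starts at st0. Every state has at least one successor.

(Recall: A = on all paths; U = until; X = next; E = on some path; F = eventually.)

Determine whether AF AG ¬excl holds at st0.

Violated

States satisfying AG ¬excl: ∅.
States satisfying AF AG ¬excl: ∅.
There is a path from st0 along which AG ¬excl never holds.
st0 ∉ Sat(AF AG ¬excl).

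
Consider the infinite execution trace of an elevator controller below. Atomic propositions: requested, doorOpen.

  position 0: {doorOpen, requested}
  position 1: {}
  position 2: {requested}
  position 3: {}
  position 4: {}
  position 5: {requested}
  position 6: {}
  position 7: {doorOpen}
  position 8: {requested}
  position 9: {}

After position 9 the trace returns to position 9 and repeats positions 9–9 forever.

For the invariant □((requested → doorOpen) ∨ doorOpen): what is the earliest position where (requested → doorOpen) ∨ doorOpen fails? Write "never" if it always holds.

Check (requested → doorOpen) ∨ doorOpen at each position in order: 0 ✓, 1 ✓.
At position 2 the labels are {requested}, so (requested → doorOpen) ∨ doorOpen is false there. This is the first violation.

2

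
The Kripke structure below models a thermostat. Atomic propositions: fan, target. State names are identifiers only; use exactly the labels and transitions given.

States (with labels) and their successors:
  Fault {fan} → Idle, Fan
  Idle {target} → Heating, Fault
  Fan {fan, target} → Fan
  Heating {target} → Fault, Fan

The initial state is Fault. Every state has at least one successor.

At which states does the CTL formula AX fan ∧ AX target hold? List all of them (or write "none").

{Fan}

States satisfying fan: {Fault, Fan}.
States satisfying AX fan: {Fan, Heating}.
States satisfying target: {Idle, Fan, Heating}.
States satisfying AX target: {Fault, Fan}.
States satisfying AX fan ∧ AX target: {Fan}.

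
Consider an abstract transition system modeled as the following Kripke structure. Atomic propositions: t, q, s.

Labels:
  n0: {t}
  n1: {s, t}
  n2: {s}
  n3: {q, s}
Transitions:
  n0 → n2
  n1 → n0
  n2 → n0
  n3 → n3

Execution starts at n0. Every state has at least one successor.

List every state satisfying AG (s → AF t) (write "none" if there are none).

States satisfying s → AF t: {n0, n1, n2}.
States satisfying AG (s → AF t): {n0, n1, n2}.

{n0, n1, n2}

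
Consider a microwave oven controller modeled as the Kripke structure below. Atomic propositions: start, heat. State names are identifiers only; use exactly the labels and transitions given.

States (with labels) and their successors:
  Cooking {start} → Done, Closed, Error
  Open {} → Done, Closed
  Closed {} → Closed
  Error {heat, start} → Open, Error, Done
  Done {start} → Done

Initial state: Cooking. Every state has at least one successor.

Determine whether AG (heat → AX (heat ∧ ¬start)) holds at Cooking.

Violated

States satisfying heat → AX (heat ∧ ¬start): {Cooking, Open, Closed, Done}.
States satisfying AG (heat → AX (heat ∧ ¬start)): {Open, Closed, Done}.
Error is reachable from Cooking and violates heat → AX (heat ∧ ¬start), so AG fails at Cooking.
Cooking ∉ Sat(AG (heat → AX (heat ∧ ¬start))).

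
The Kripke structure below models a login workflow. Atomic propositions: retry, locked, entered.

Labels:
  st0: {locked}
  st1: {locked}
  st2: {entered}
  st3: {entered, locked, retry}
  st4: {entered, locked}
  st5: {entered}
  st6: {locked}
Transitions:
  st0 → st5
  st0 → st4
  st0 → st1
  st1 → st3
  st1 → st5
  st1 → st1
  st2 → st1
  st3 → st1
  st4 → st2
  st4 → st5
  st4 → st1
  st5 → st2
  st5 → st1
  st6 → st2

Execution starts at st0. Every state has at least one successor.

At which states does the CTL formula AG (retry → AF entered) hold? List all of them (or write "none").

{st0, st1, st2, st3, st4, st5, st6}

States satisfying retry → AF entered: {st0, st1, st2, st3, st4, st5, st6}.
States satisfying AG (retry → AF entered): {st0, st1, st2, st3, st4, st5, st6}.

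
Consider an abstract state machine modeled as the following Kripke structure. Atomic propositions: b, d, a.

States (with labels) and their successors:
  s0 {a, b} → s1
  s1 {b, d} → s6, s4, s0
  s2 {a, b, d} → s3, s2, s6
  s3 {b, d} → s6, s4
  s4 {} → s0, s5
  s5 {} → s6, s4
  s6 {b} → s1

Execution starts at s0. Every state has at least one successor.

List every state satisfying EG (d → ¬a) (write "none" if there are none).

{s0, s1, s3, s4, s5, s6}

States satisfying d → ¬a: {s0, s1, s3, s4, s5, s6}.
States satisfying EG (d → ¬a): {s0, s1, s3, s4, s5, s6}.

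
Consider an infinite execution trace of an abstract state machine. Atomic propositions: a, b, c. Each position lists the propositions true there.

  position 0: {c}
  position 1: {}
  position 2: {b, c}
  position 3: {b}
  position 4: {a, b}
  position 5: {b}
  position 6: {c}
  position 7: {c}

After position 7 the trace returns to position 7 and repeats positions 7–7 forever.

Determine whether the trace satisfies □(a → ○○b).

Violated

a → ○○b must hold at every position from 0 onward. It fails at position 4, so □(a → ○○b) is false.
Positions where a holds: 4.
Check ○○b at each: 4→fails.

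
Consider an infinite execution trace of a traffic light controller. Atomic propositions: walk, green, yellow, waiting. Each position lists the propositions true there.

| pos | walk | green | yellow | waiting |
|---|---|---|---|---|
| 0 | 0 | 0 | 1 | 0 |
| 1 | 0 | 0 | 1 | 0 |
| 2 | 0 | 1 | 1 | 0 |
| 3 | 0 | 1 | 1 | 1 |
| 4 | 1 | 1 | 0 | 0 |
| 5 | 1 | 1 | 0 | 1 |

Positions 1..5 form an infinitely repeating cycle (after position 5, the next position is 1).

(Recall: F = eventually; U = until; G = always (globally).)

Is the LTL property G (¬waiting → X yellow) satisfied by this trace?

No

¬waiting → X yellow must hold at every position from 0 onward. It fails at position 4, so G (¬waiting → X yellow) is false.
Positions where ¬waiting holds: 0, 1, 2, 4.
Check X yellow at each: 0→ok, 1→ok, 2→ok, 4→fails.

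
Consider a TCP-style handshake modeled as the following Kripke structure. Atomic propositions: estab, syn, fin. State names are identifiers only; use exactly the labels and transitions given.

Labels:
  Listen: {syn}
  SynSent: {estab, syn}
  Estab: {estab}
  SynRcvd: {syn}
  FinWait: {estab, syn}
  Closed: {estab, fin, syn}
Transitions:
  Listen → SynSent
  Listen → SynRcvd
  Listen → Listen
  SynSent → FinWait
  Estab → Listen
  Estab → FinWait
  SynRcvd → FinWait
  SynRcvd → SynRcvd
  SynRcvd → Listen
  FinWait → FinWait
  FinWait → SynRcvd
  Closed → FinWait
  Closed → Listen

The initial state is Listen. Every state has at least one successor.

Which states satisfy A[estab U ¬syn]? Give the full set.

{Estab}

States satisfying estab: {SynSent, Estab, FinWait, Closed}.
States satisfying ¬syn: {Estab}.
States satisfying A[estab U ¬syn]: {Estab}.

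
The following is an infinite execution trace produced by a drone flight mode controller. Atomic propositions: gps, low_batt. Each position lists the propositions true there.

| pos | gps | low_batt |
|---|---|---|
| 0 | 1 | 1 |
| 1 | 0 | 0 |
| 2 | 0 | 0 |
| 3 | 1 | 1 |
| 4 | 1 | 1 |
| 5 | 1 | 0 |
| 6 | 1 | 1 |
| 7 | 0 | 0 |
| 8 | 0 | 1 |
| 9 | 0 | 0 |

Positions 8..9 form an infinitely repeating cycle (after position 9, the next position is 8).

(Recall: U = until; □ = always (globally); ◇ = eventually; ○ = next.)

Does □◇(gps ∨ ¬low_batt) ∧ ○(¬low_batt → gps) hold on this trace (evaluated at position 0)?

◇(gps ∨ ¬low_batt) holds at every position 0..9, and those are all positions ever visited, so □◇(gps ∨ ¬low_batt) holds.
The position after 0 is 1; ¬low_batt → gps is false there.
At position 0: □◇(gps ∨ ¬low_batt) is true; ○(¬low_batt → gps) is false; so □◇(gps ∨ ¬low_batt) ∧ ○(¬low_batt → gps) is false.

No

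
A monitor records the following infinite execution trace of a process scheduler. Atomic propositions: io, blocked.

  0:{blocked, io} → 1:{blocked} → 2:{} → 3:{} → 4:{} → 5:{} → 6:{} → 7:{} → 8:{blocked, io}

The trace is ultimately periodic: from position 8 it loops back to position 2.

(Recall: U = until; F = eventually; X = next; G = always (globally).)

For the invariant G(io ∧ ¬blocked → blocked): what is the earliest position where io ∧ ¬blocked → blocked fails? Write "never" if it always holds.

io ∧ ¬blocked → blocked holds at every position 0..8, and those are all the positions the trace ever visits, so the invariant G(io ∧ ¬blocked → blocked) is never violated.

never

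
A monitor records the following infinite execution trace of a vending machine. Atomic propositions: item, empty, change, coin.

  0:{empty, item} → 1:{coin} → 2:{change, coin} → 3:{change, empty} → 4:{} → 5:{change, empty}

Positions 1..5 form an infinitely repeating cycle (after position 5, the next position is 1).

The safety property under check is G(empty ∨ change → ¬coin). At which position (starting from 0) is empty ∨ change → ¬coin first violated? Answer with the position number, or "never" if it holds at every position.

Check empty ∨ change → ¬coin at each position in order: 0 ✓, 1 ✓.
At position 2 the labels are {change, coin}, so empty ∨ change → ¬coin is false there. This is the first violation.

2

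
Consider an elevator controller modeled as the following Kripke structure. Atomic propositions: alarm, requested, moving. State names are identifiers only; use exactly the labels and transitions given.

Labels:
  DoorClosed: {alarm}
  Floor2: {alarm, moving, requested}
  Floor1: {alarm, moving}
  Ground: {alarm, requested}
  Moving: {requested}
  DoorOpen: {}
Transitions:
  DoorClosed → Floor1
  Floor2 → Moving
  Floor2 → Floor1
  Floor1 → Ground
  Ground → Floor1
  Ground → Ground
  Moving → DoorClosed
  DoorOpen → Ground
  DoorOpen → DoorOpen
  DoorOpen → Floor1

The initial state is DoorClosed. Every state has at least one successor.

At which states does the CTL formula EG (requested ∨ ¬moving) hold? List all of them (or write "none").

{Ground, DoorOpen}

States satisfying requested ∨ ¬moving: {DoorClosed, Floor2, Ground, Moving, DoorOpen}.
States satisfying EG (requested ∨ ¬moving): {Ground, DoorOpen}.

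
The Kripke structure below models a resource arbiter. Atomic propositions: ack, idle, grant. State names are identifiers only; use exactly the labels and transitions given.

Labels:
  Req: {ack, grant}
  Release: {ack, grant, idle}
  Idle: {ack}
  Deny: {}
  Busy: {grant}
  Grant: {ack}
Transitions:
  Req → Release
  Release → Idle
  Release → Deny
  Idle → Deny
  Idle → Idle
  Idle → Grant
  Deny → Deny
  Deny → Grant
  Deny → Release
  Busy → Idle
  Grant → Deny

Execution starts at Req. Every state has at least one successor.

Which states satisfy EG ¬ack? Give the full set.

States satisfying ¬ack: {Deny, Busy}.
States satisfying EG ¬ack: {Deny}.

{Deny}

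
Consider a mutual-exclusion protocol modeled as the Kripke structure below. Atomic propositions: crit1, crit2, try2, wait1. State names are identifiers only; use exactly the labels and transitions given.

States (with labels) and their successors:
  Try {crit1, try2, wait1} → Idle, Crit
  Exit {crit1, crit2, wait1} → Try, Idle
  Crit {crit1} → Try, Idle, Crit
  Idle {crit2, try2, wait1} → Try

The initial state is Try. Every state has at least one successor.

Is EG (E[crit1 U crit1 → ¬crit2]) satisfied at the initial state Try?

Holds

States satisfying E[crit1 U crit1 → ¬crit2]: {Try, Exit, Crit, Idle}.
States satisfying EG (E[crit1 U crit1 → ¬crit2]): {Try, Exit, Crit, Idle}.
Try ∈ Sat(EG (E[crit1 U crit1 → ¬crit2])).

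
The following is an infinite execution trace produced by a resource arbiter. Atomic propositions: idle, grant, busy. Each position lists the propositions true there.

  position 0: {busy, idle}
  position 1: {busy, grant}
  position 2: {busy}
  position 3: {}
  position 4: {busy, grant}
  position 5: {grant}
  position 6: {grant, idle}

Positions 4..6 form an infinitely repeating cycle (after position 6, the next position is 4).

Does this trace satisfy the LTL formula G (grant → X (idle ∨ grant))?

Violated

grant → X (idle ∨ grant) must hold at every position from 0 onward. It fails at position 1, so G (grant → X (idle ∨ grant)) is false.
Positions where grant holds: 1, 4, 5, 6.
Check X (idle ∨ grant) at each: 1→fails, 4→ok, 5→ok, 6→ok.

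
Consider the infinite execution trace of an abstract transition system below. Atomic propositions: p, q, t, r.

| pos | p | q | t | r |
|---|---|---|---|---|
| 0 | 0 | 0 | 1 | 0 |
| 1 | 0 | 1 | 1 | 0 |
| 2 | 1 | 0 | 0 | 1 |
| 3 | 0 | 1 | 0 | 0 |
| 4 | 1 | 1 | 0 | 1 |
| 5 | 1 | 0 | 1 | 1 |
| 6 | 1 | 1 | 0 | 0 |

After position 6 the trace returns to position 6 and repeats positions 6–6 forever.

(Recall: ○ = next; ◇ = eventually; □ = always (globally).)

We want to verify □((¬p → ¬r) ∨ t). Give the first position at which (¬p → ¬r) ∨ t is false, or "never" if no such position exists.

(¬p → ¬r) ∨ t holds at every position 0..6, and those are all the positions the trace ever visits, so the invariant □((¬p → ¬r) ∨ t) is never violated.

never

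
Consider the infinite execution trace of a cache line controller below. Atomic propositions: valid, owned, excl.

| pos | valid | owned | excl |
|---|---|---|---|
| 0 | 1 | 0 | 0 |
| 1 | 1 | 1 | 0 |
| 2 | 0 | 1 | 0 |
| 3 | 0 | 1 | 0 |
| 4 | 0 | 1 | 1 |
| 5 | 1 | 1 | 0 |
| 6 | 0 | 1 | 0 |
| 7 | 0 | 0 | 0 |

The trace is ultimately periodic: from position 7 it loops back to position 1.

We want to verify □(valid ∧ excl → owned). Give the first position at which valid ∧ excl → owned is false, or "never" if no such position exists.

valid ∧ excl → owned holds at every position 0..7, and those are all the positions the trace ever visits, so the invariant □(valid ∧ excl → owned) is never violated.

never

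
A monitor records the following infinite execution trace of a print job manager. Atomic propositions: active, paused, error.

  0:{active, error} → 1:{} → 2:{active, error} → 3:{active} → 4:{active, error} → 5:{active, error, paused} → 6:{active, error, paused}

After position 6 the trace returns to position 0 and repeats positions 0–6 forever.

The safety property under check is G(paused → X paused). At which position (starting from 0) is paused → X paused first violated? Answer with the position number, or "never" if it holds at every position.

Check paused → X paused at each position in order: 0 ✓, 1 ✓, 2 ✓, 3 ✓, 4 ✓, 5 ✓.
At position 6 the labels are {active, error, paused} and the next position 0 has {active, error}, so paused → X paused is false there. This is the first violation.

6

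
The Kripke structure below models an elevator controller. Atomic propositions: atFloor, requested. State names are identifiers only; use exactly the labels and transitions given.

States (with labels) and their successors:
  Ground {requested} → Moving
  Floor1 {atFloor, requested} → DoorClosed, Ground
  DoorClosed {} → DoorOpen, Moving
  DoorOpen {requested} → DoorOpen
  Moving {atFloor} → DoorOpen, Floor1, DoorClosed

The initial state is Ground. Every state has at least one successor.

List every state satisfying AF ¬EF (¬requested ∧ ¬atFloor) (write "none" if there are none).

{DoorOpen}

States satisfying ¬EF (¬requested ∧ ¬atFloor): {DoorOpen}.
States satisfying AF ¬EF (¬requested ∧ ¬atFloor): {DoorOpen}.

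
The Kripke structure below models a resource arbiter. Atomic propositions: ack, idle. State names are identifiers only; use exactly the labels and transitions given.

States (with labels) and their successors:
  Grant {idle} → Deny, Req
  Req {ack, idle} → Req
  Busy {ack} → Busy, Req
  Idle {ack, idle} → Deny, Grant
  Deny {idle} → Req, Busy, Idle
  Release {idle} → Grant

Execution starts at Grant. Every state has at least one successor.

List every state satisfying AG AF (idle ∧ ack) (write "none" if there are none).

States satisfying AF (idle ∧ ack): {Req, Idle}.
States satisfying AG AF (idle ∧ ack): {Req}.

{Req}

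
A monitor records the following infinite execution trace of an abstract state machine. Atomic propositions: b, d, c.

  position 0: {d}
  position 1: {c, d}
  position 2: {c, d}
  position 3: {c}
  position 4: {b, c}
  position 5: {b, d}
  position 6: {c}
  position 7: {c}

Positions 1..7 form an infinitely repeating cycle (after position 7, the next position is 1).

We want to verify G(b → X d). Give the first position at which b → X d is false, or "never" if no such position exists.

5

Check b → X d at each position in order: 0 ✓, 1 ✓, 2 ✓, 3 ✓, 4 ✓.
At position 5 the labels are {b, d} and the next position 6 has {c}, so b → X d is false there. This is the first violation.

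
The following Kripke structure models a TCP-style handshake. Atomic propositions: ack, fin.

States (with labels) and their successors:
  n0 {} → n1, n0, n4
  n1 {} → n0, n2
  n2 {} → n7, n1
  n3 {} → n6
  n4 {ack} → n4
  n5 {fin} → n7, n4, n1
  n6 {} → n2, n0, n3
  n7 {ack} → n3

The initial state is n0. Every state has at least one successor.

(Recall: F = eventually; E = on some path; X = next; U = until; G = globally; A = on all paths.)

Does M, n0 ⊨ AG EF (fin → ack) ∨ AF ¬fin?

States satisfying EF (fin → ack): {n0, n1, n2, n3, n4, n5, n6, n7}.
States satisfying AG EF (fin → ack): {n0, n1, n2, n3, n4, n5, n6, n7}.
States satisfying ¬fin: {n0, n1, n2, n3, n4, n6, n7}.
States satisfying AF ¬fin: {n0, n1, n2, n3, n4, n5, n6, n7}.
States satisfying AG EF (fin → ack) ∨ AF ¬fin: {n0, n1, n2, n3, n4, n5, n6, n7}.
n0 ∈ Sat(AG EF (fin → ack) ∨ AF ¬fin).

Yes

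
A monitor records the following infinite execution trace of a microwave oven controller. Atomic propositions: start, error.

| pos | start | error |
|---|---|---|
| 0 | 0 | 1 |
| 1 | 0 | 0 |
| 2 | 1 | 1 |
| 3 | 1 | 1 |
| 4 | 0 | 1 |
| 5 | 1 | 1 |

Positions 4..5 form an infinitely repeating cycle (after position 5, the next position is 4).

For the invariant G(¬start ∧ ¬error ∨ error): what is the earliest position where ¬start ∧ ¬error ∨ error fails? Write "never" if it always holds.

never

¬start ∧ ¬error ∨ error holds at every position 0..5, and those are all the positions the trace ever visits, so the invariant G(¬start ∧ ¬error ∨ error) is never violated.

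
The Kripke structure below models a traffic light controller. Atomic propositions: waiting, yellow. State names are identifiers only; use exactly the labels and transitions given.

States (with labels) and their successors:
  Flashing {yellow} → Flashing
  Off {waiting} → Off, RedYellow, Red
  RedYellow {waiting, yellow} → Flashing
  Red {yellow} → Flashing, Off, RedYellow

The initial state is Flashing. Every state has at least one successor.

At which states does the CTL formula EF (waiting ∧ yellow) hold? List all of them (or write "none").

States satisfying waiting ∧ yellow: {RedYellow}.
States satisfying EF (waiting ∧ yellow): {Off, RedYellow, Red}.

{Off, RedYellow, Red}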